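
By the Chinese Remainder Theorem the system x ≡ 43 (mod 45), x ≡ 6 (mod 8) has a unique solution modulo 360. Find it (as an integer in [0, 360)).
The moduli 45, 8 are pairwise coprime, so by the CRT there is a unique solution mod 45·8 = 360.
Solve by successive substitution. Start with x ≡ 43 (mod 45).
  Combine with x ≡ 6 (mod 8): write x = 43 + 45·t and require 43 + 45·t ≡ 6 (mod 8), i.e. 45·t ≡ 6 − 43 ≡ 3 (mod 8). Since 45^(−1) ≡ 5 (mod 8) (45 ≡ 5 (mod 8)), t ≡ 5·3 ≡ 7 (mod 8). So x ≡ 43 + 45·7 = 358 (mod 360).
Unique solution in [0, 360): x = 358.

Final answer: x ≡ 358 (mod 360); the representative in [0, 360) is 358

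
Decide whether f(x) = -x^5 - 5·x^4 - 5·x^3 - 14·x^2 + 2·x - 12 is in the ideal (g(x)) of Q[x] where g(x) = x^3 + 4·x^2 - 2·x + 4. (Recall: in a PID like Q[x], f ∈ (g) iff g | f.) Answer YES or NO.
In Q[x] the ideal (g) consists of all multiples of g, so f ∈ (g) iff g | f, i.e. iff the remainder of f on division by g is 0. Divide f by g (g is monic, so eliminate the leading term of the running remainder at each step):
  leading term -x^5: subtract (-x^2)·g(x) = -x^5 - 4·x^4 + 2·x^3 - 4·x^2, leaving -x^4 - 7·x^3 - 10·x^2 + 2·x - 12
  leading term -x^4: subtract (-x)·g(x) = -x^4 - 4·x^3 + 2·x^2 - 4·x, leaving -3·x^3 - 12·x^2 + 6·x - 12
  leading term -3·x^3: subtract (-3)·g(x) = -3·x^3 - 12·x^2 + 6·x - 12, leaving 0
The remainder is 0, so f(x) = g(x) · h(x) with h(x) = -x^2 - x - 3. Hence g | f, i.e. f ∈ (g).

Final answer: YES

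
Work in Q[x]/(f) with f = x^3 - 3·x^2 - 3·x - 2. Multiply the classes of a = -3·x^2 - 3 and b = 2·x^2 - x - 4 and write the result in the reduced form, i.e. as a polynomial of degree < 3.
a · b ≡ -57·x^2 - 54·x - 18 (mod f(x))

First multiply in Q[x] without reducing: a · b = -6·x^4 + 3·x^3 + 6·x^2 + 3·x + 12. Now divide by f(x) = x^3 - 3·x^2 - 3·x - 2, eliminating the leading term at each step:
  leading term -6·x^4: subtract (-6·x)·f(x) = -6·x^4 + 18·x^3 + 18·x^2 + 12·x, leaving -15·x^3 - 12·x^2 - 9·x + 12
  leading term -15·x^3: subtract (-15)·f(x) = -15·x^3 + 45·x^2 + 45·x + 30, leaving -57·x^2 - 54·x - 18
The degree is now < 3, so this is the remainder. Hence a · b ≡ -57·x^2 - 54·x - 18 in Q[x]/(f).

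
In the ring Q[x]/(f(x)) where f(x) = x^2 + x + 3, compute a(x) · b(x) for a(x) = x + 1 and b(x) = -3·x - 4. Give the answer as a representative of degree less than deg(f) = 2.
First multiply in Q[x] without reducing: a · b = -3·x^2 - 7·x - 4. Now divide by f(x) = x^2 + x + 3, eliminating the leading term at each step:
  leading term -3·x^2: subtract (-3)·f(x) = -3·x^2 - 3·x - 9, leaving 5 - 4·x
The degree is now < 2, so this is the remainder. Hence a · b ≡ 5 - 4·x in Q[x]/(f).

Final answer: a · b ≡ 5 - 4·x (mod f(x))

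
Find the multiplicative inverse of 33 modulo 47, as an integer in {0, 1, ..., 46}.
33^(−1) ≡ 10 (mod 47)

Apply the extended Euclidean algorithm to (47, 33), tracking rows (r, s, t) with s·47 + t·33 = r. Each division r_prev = q·r_cur + r_new produces the new row as (previous row) − q·(current row):
  row A: (47, 1, 0)   [1·47 + 0·33 = 47]
  row B: (33, 0, 1)   [0·47 + 1·33 = 33]
  47 = 1·33 + 14   → row C = row A − 1·row B = (14, 1, −1)   [check: 1·47 − 1·33 = 14]
  33 = 2·14 + 5   → row D = row B − 2·row C = (5, −2, 3)   [check: −2·47 + 3·33 = 5]
  14 = 2·5 + 4   → row E = row C − 2·row D = (4, 5, −7)   [check: 5·47 − 7·33 = 4]
  5 = 1·4 + 1   → row F = row D − 1·row E = (1, −7, 10)   [check: −7·47 + 10·33 = 1]
  4 = 4·1 + 0   → remainder 0, stop. gcd = 1 (last nonzero row F).
The gcd is 1, so 33 is invertible mod 47. The last nonzero row gives −7·47 + 10·33 = 1, so t = 10. So 33^(−1) ≡ 10 (mod 47). Verify: 33 · 10 = 330 ≡ 1 (mod 47). ✓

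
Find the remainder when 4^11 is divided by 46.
Use repeated squaring. Binary(11) = 1011. Walk through the bits of the exponent 11 left-to-right: at each bit after the leading one, square the running value, then multiply by 4 if the bit is 1 (always reducing mod 46):
  bit 1 = 1 (leading): start with 4.
  bit 2 = 0: square 4^2 = 16 (mod 46).
  bit 3 = 1: square 16^2 = 256 ≡ 26; bit is 1, so multiply 26·4 = 104 ≡ 12 (mod 46).
  bit 4 = 1: square 12^2 = 144 ≡ 6; bit is 1, so multiply 6·4 = 24 (mod 46).
Final value: 4^11 ≡ 24 (mod 46).

Final answer: 24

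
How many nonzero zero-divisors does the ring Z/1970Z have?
Z/1970Z has 1185 nonzero zero-divisors

In Z/1970Z each nonzero element is either a unit (gcd with 1970 is 1) or a zero-divisor (gcd > 1). The number of units is φ(1970): factorise 1970 = 2 · 5 · 197, so φ(1970) = (2 − 1) · (5 − 1) · (197 − 1) = 1 · 4 · 196 = 784. The nonzero elements number 1970 − 1 = 1969. Hence the nonzero zero-divisors number 1969 − 784 = 1185.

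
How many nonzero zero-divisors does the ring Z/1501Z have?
Z/1501Z has 96 nonzero zero-divisors

In Z/1501Z each nonzero element is either a unit (gcd with 1501 is 1) or a zero-divisor (gcd > 1). The number of units is φ(1501): factorise 1501 = 19 · 79, so φ(1501) = (19 − 1) · (79 − 1) = 18 · 78 = 1404. The nonzero elements number 1501 − 1 = 1500. Hence the nonzero zero-divisors number 1500 − 1404 = 96.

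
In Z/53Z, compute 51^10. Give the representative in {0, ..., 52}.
17

Use repeated squaring. Binary(10) = 1010. Walk through the bits of the exponent 10 left-to-right: at each bit after the leading one, square the running value, then multiply by 51 if the bit is 1 (always reducing mod 53):
  bit 1 = 1 (leading): start with 51.
  bit 2 = 0: square 51^2 = 2601 ≡ 4 (mod 53).
  bit 3 = 1: square 4^2 = 16; bit is 1, so multiply 16·51 = 816 ≡ 21 (mod 53).
  bit 4 = 0: square 21^2 = 441 ≡ 17 (mod 53).
Final value: 51^10 ≡ 17 (mod 53).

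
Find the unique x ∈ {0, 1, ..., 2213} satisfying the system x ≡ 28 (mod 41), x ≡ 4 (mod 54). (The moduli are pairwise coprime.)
x ≡ 274 (mod 2214); the representative in [0, 2214) is 274

The moduli 41, 54 are pairwise coprime, so by the CRT there is a unique solution mod 41·54 = 2214.
Solve by successive substitution. Start with x ≡ 28 (mod 41).
  Combine with x ≡ 4 (mod 54): write x = 28 + 41·t and require 28 + 41·t ≡ 4 (mod 54), i.e. 41·t ≡ 4 − 28 ≡ 30 (mod 54). Since 41^(−1) ≡ 29 (mod 54), t ≡ 29·30 ≡ 6 (mod 54). So x ≡ 28 + 41·6 = 274 (mod 2214).
Unique solution in [0, 2214): x = 274.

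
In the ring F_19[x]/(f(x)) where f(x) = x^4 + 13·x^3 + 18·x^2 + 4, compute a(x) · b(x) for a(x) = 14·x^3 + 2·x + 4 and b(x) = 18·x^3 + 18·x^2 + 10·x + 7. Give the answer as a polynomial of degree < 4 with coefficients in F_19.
a · b ≡ 3·x^3 + 7·x^2 + 9·x + 3 (mod f(x))

Multiply as integer polynomials: a · b = 252·x^6 + 252·x^5 + 176·x^4 + 206·x^3 + 92·x^2 + 54·x + 28. Reducing coefficients mod 19: a · b ≡ 5·x^6 + 5·x^5 + 5·x^4 + 16·x^3 + 16·x^2 + 16·x + 9. Now divide by f(x) = x^4 + 13·x^3 + 18·x^2 + 4 in F_19[x], eliminating the leading term at each step:
  leading term 5·x^6: subtract (5·x^2)·f(x) = 5·x^6 + 8·x^5 + 14·x^4 + x^2, leaving 16·x^5 + 10·x^4 + 16·x^3 + 15·x^2 + 16·x + 9 (coefficients mod 19)
  leading term 16·x^5: subtract (16·x)·f(x) = 16·x^5 + 18·x^4 + 3·x^3 + 7·x, leaving 11·x^4 + 13·x^3 + 15·x^2 + 9·x + 9 (coefficients mod 19)
  leading term 11·x^4: subtract (11)·f(x) = 11·x^4 + 10·x^3 + 8·x^2 + 6, leaving 3·x^3 + 7·x^2 + 9·x + 3 (coefficients mod 19)
The degree is now < 4, so this is the remainder. Hence a · b ≡ 3·x^3 + 7·x^2 + 9·x + 3 in F_19[x]/(f).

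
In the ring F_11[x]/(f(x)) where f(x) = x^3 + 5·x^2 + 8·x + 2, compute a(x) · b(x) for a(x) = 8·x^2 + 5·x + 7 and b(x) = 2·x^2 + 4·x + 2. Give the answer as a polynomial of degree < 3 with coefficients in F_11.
Multiply as integer polynomials: a · b = 16·x^4 + 42·x^3 + 50·x^2 + 38·x + 14. Reducing coefficients mod 11: a · b ≡ 5·x^4 + 9·x^3 + 6·x^2 + 5·x + 3. Now divide by f(x) = x^3 + 5·x^2 + 8·x + 2 in F_11[x], eliminating the leading term at each step:
  leading term 5·x^4: subtract (5·x)·f(x) = 5·x^4 + 3·x^3 + 7·x^2 + 10·x, leaving 6·x^3 + 10·x^2 + 6·x + 3 (coefficients mod 11)
  leading term 6·x^3: subtract (6)·f(x) = 6·x^3 + 8·x^2 + 4·x + 1, leaving 2·x^2 + 2·x + 2 (coefficients mod 11)
The degree is now < 3, so this is the remainder. Hence a · b ≡ 2·x^2 + 2·x + 2 in F_11[x]/(f).

Final answer: a · b ≡ 2·x^2 + 2·x + 2 (mod f(x))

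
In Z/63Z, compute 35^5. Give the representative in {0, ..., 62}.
35

Use repeated squaring. Binary(5) = 101. Walk through the bits of the exponent 5 left-to-right: at each bit after the leading one, square the running value, then multiply by 35 if the bit is 1 (always reducing mod 63):
  bit 1 = 1 (leading): start with 35.
  bit 2 = 0: square 35^2 = 1225 ≡ 28 (mod 63).
  bit 3 = 1: square 28^2 = 784 ≡ 28; bit is 1, so multiply 28·35 = 980 ≡ 35 (mod 63).
Final value: 35^5 ≡ 35 (mod 63).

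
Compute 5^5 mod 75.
50

Use repeated squaring. Binary(5) = 101. Walk through the bits of the exponent 5 left-to-right: at each bit after the leading one, square the running value, then multiply by 5 if the bit is 1 (always reducing mod 75):
  bit 1 = 1 (leading): start with 5.
  bit 2 = 0: square 5^2 = 25 (mod 75).
  bit 3 = 1: square 25^2 = 625 ≡ 25; bit is 1, so multiply 25·5 = 125 ≡ 50 (mod 75).
Final value: 5^5 ≡ 50 (mod 75).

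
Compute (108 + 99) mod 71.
Reduce the summands first: 108 ≡ 37, 99 ≡ 28 (mod 71), so 108 + 99 ≡ 37 + 28 (mod 71). 37 + 28 = 65; 65 = 0·71 + 65, so (108 + 99) mod 71 = 65.

Final answer: 65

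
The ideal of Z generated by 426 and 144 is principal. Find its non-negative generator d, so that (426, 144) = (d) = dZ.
In the PID Z, (a, b) is generated by gcd(a, b). Compute gcd(426, 144) with the extended Euclidean algorithm, tracking rows (r, s, t) with s·426 + t·144 = r:
  row A: (426, 1, 0)   [1·426 + 0·144 = 426]
  row B: (144, 0, 1)   [0·426 + 1·144 = 144]
  426 = 2·144 + 138   → row C = row A − 2·row B = (138, 1, −2)   [check: 1·426 − 2·144 = 138]
  144 = 1·138 + 6   → row D = row B − 1·row C = (6, −1, 3)   [check: −1·426 + 3·144 = 6]
  138 = 23·6 + 0   → remainder 0, stop. gcd = 6 (last nonzero row D).
So gcd(426, 144) = 6, with Bézout identity −1·426 + 3·144 = 6. Containment (⊇): the Bézout identity exhibits 6 as an element of (426, 144), giving (6) ⊆ (426, 144). Containment (⊆): since 6 | 426 and 6 | 144 (426 = 6·71, 144 = 6·24), every Z-linear combination of 426 and 144 is divisible by 6, so (426, 144) ⊆ (6). Therefore (426, 144) = (6), d = 6.

Final answer: (426, 144) = (6); d = 6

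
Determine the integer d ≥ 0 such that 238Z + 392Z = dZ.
In the PID Z, (a, b) is generated by gcd(a, b). Compute gcd(392, 238) with the extended Euclidean algorithm, tracking rows (r, s, t) with s·392 + t·238 = r:
  row A: (392, 1, 0)   [1·392 + 0·238 = 392]
  row B: (238, 0, 1)   [0·392 + 1·238 = 238]
  392 = 1·238 + 154   → row C = row A − 1·row B = (154, 1, −1)   [check: 1·392 − 1·238 = 154]
  238 = 1·154 + 84   → row D = row B − 1·row C = (84, −1, 2)   [check: −1·392 + 2·238 = 84]
  154 = 1·84 + 70   → row E = row C − 1·row D = (70, 2, −3)   [check: 2·392 − 3·238 = 70]
  84 = 1·70 + 14   → row F = row D − 1·row E = (14, −3, 5)   [check: −3·392 + 5·238 = 14]
  70 = 5·14 + 0   → remainder 0, stop. gcd = 14 (last nonzero row F).
So gcd(238, 392) = 14, with Bézout identity −3·392 + 5·238 = 14. Containment (⊇): the Bézout identity exhibits 14 as an element of (238, 392), giving (14) ⊆ (238, 392). Containment (⊆): since 14 | 238 and 14 | 392 (238 = 14·17, 392 = 14·28), every Z-linear combination of 238 and 392 is divisible by 14, so (238, 392) ⊆ (14). Therefore (238, 392) = (14), d = 14.

Final answer: (238, 392) = (14); d = 14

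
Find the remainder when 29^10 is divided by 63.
Use repeated squaring. Binary(10) = 1010. Walk through the bits of the exponent 10 left-to-right: at each bit after the leading one, square the running value, then multiply by 29 if the bit is 1 (always reducing mod 63):
  bit 1 = 1 (leading): start with 29.
  bit 2 = 0: square 29^2 = 841 ≡ 22 (mod 63).
  bit 3 = 1: square 22^2 = 484 ≡ 43; bit is 1, so multiply 43·29 = 1247 ≡ 50 (mod 63).
  bit 4 = 0: square 50^2 = 2500 ≡ 43 (mod 63).
Final value: 29^10 ≡ 43 (mod 63).

Final answer: 43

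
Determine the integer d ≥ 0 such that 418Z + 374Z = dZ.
In the PID Z, (a, b) is generated by gcd(a, b). Compute gcd(418, 374) with the extended Euclidean algorithm, tracking rows (r, s, t) with s·418 + t·374 = r:
  row A: (418, 1, 0)   [1·418 + 0·374 = 418]
  row B: (374, 0, 1)   [0·418 + 1·374 = 374]
  418 = 1·374 + 44   → row C = row A − 1·row B = (44, 1, −1)   [check: 1·418 − 1·374 = 44]
  374 = 8·44 + 22   → row D = row B − 8·row C = (22, −8, 9)   [check: −8·418 + 9·374 = 22]
  44 = 2·22 + 0   → remainder 0, stop. gcd = 22 (last nonzero row D).
So gcd(418, 374) = 22, with Bézout identity −8·418 + 9·374 = 22. Containment (⊇): the Bézout identity exhibits 22 as an element of (418, 374), giving (22) ⊆ (418, 374). Containment (⊆): since 22 | 418 and 22 | 374 (418 = 22·19, 374 = 22·17), every Z-linear combination of 418 and 374 is divisible by 22, so (418, 374) ⊆ (22). Therefore (418, 374) = (22), d = 22.

Final answer: (418, 374) = (22); d = 22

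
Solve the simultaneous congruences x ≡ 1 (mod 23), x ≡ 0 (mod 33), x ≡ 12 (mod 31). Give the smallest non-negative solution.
The moduli 23, 33, 31 are pairwise coprime, so by the CRT there is a unique solution mod 23·33·31 = 23529.
Solve by successive substitution. Start with x ≡ 1 (mod 23).
  Combine with x ≡ 0 (mod 33): write x = 1 + 23·t and require 1 + 23·t ≡ 0 (mod 33), i.e. 23·t ≡ 0 − 1 ≡ 32 (mod 33). Since 23^(−1) ≡ 23 (mod 33), t ≡ 23·32 ≡ 10 (mod 33). So x ≡ 1 + 23·10 = 231 (mod 759).
  Combine with x ≡ 12 (mod 31): write x = 231 + 759·t and require 231 + 759·t ≡ 12 (mod 31), i.e. 759·t ≡ 12 − 231 ≡ 29 (mod 31). Since 759^(−1) ≡ 29 (mod 31) (759 ≡ 15 (mod 31)), t ≡ 29·29 ≡ 4 (mod 31). So x ≡ 231 + 759·4 = 3267 (mod 23529).
Unique solution in [0, 23529): x = 3267.

Final answer: x ≡ 3267 (mod 23529); the representative in [0, 23529) is 3267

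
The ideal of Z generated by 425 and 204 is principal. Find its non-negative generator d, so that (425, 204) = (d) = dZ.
In the PID Z, (a, b) is generated by gcd(a, b). Compute gcd(425, 204) with the extended Euclidean algorithm, tracking rows (r, s, t) with s·425 + t·204 = r:
  row A: (425, 1, 0)   [1·425 + 0·204 = 425]
  row B: (204, 0, 1)   [0·425 + 1·204 = 204]
  425 = 2·204 + 17   → row C = row A − 2·row B = (17, 1, −2)   [check: 1·425 − 2·204 = 17]
  204 = 12·17 + 0   → remainder 0, stop. gcd = 17 (last nonzero row C).
So gcd(425, 204) = 17, with Bézout identity 1·425 − 2·204 = 17. Containment (⊇): the Bézout identity exhibits 17 as an element of (425, 204), giving (17) ⊆ (425, 204). Containment (⊆): since 17 | 425 and 17 | 204 (425 = 17·25, 204 = 17·12), every Z-linear combination of 425 and 204 is divisible by 17, so (425, 204) ⊆ (17). Therefore (425, 204) = (17), d = 17.

Final answer: (425, 204) = (17); d = 17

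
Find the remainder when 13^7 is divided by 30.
7

Use repeated squaring. Binary(7) = 111. Walk through the bits of the exponent 7 left-to-right: at each bit after the leading one, square the running value, then multiply by 13 if the bit is 1 (always reducing mod 30):
  bit 1 = 1 (leading): start with 13.
  bit 2 = 1: square 13^2 = 169 ≡ 19; bit is 1, so multiply 19·13 = 247 ≡ 7 (mod 30).
  bit 3 = 1: square 7^2 = 49 ≡ 19; bit is 1, so multiply 19·13 = 247 ≡ 7 (mod 30).
Final value: 13^7 ≡ 7 (mod 30).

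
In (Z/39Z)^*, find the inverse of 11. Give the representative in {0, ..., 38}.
11^(−1) ≡ 32 (mod 39)

Apply the extended Euclidean algorithm to (39, 11), tracking rows (r, s, t) with s·39 + t·11 = r. Each division r_prev = q·r_cur + r_new produces the new row as (previous row) − q·(current row):
  row A: (39, 1, 0)   [1·39 + 0·11 = 39]
  row B: (11, 0, 1)   [0·39 + 1·11 = 11]
  39 = 3·11 + 6   → row C = row A − 3·row B = (6, 1, −3)   [check: 1·39 − 3·11 = 6]
  11 = 1·6 + 5   → row D = row B − 1·row C = (5, −1, 4)   [check: −1·39 + 4·11 = 5]
  6 = 1·5 + 1   → row E = row C − 1·row D = (1, 2, −7)   [check: 2·39 − 7·11 = 1]
  5 = 5·1 + 0   → remainder 0, stop. gcd = 1 (last nonzero row E).
The gcd is 1, so 11 is invertible mod 39. The last nonzero row gives 2·39 − 7·11 = 1, so t = −7. So 11^(−1) ≡ −7 ≡ 32 (mod 39). Verify: 11 · 32 = 352 ≡ 1 (mod 39). ✓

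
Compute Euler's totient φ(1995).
φ(1995) = 864

φ is multiplicative, with φ(p^e) = p^e − p^(e−1). Factorise 1995 = 3 · 5 · 7 · 19. Then
  φ(1995) = (3 − 1) · (5 − 1) · (7 − 1) · (19 − 1) = 2 · 4 · 6 · 18 = 864.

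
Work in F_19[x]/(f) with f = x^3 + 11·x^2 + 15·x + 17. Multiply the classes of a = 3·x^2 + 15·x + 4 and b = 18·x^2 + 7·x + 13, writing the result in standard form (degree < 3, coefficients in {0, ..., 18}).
Multiply as integer polynomials: a · b = 54·x^4 + 291·x^3 + 216·x^2 + 223·x + 52. Reducing coefficients mod 19: a · b ≡ 16·x^4 + 6·x^3 + 7·x^2 + 14·x + 14. Now divide by f(x) = x^3 + 11·x^2 + 15·x + 17 in F_19[x], eliminating the leading term at each step:
  leading term 16·x^4: subtract (16·x)·f(x) = 16·x^4 + 5·x^3 + 12·x^2 + 6·x, leaving x^3 + 14·x^2 + 8·x + 14 (coefficients mod 19)
  leading term x^3: subtract (1)·f(x) = x^3 + 11·x^2 + 15·x + 17, leaving 3·x^2 + 12·x + 16 (coefficients mod 19)
The degree is now < 3, so this is the remainder. Hence a · b ≡ 3·x^2 + 12·x + 16 in F_19[x]/(f).

Final answer: a · b ≡ 3·x^2 + 12·x + 16 (mod f(x))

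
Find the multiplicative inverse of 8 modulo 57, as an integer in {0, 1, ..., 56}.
Apply the extended Euclidean algorithm to (57, 8), tracking rows (r, s, t) with s·57 + t·8 = r. Each division r_prev = q·r_cur + r_new produces the new row as (previous row) − q·(current row):
  row A: (57, 1, 0)   [1·57 + 0·8 = 57]
  row B: (8, 0, 1)   [0·57 + 1·8 = 8]
  57 = 7·8 + 1   → row C = row A − 7·row B = (1, 1, −7)   [check: 1·57 − 7·8 = 1]
  8 = 8·1 + 0   → remainder 0, stop. gcd = 1 (last nonzero row C).
The gcd is 1, so 8 is invertible mod 57. The last nonzero row gives 1·57 − 7·8 = 1, so t = −7. So 8^(−1) ≡ −7 ≡ 50 (mod 57). Verify: 8 · 50 = 400 ≡ 1 (mod 57). ✓

Final answer: 8^(−1) ≡ 50 (mod 57)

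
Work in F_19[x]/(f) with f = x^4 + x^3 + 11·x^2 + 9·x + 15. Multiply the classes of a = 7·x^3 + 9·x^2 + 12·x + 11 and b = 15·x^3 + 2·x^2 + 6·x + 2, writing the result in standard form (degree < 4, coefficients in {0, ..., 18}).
Multiply as integer polynomials: a · b = 105·x^6 + 149·x^5 + 240·x^4 + 257·x^3 + 112·x^2 + 90·x + 22. Reducing coefficients mod 19: a · b ≡ 10·x^6 + 16·x^5 + 12·x^4 + 10·x^3 + 17·x^2 + 14·x + 3. Now divide by f(x) = x^4 + x^3 + 11·x^2 + 9·x + 15 in F_19[x], eliminating the leading term at each step:
  leading term 10·x^6: subtract (10·x^2)·f(x) = 10·x^6 + 10·x^5 + 15·x^4 + 14·x^3 + 17·x^2, leaving 6·x^5 + 16·x^4 + 15·x^3 + 14·x + 3 (coefficients mod 19)
  leading term 6·x^5: subtract (6·x)·f(x) = 6·x^5 + 6·x^4 + 9·x^3 + 16·x^2 + 14·x, leaving 10·x^4 + 6·x^3 + 3·x^2 + 3 (coefficients mod 19)
  leading term 10·x^4: subtract (10)·f(x) = 10·x^4 + 10·x^3 + 15·x^2 + 14·x + 17, leaving 15·x^3 + 7·x^2 + 5·x + 5 (coefficients mod 19)
The degree is now < 4, so this is the remainder. Hence a · b ≡ 15·x^3 + 7·x^2 + 5·x + 5 in F_19[x]/(f).

Final answer: a · b ≡ 15·x^3 + 7·x^2 + 5·x + 5 (mod f(x))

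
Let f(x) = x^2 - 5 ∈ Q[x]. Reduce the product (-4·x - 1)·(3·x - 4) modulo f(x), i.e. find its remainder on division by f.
a · b ≡ 13·x - 56 (mod f(x))

First multiply in Q[x] without reducing: a · b = -12·x^2 + 13·x + 4. Now divide by f(x) = x^2 - 5, eliminating the leading term at each step:
  leading term -12·x^2: subtract (-12)·f(x) = 60 - 12·x^2, leaving 13·x - 56
The degree is now < 2, so this is the remainder. Hence a · b ≡ 13·x - 56 in Q[x]/(f).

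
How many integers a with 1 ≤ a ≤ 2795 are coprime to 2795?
2016

The number of a ∈ {1, ..., 2795} with gcd(a, 2795) = 1 is by definition Euler's totient φ(2795). φ is multiplicative, with φ(p^e) = p^e − p^(e−1). Factorise 2795 = 5 · 13 · 43. Then
  φ(2795) = (5 − 1) · (13 − 1) · (43 − 1) = 4 · 12 · 42 = 2016.
So there are 2016 such integers.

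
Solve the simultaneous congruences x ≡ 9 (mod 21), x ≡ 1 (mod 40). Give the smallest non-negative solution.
x ≡ 681 (mod 840); the representative in [0, 840) is 681

The moduli 21, 40 are pairwise coprime, so by the CRT there is a unique solution mod 21·40 = 840.
Solve by successive substitution. Start with x ≡ 9 (mod 21).
  Combine with x ≡ 1 (mod 40): write x = 9 + 21·t and require 9 + 21·t ≡ 1 (mod 40), i.e. 21·t ≡ 1 − 9 ≡ 32 (mod 40). Since 21^(−1) ≡ 21 (mod 40), t ≡ 21·32 ≡ 32 (mod 40). So x ≡ 9 + 21·32 = 681 (mod 840).
Unique solution in [0, 840): x = 681.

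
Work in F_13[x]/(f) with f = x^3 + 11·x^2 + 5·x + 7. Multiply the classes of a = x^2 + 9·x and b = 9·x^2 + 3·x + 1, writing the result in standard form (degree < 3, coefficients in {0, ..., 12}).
Multiply as integer polynomials: a · b = 9·x^4 + 84·x^3 + 28·x^2 + 9·x. Reducing coefficients mod 13: a · b ≡ 9·x^4 + 6·x^3 + 2·x^2 + 9·x. Now divide by f(x) = x^3 + 11·x^2 + 5·x + 7 in F_13[x], eliminating the leading term at each step:
  leading term 9·x^4: subtract (9·x)·f(x) = 9·x^4 + 8·x^3 + 6·x^2 + 11·x, leaving 11·x^3 + 9·x^2 + 11·x (coefficients mod 13)
  leading term 11·x^3: subtract (11)·f(x) = 11·x^3 + 4·x^2 + 3·x + 12, leaving 5·x^2 + 8·x + 1 (coefficients mod 13)
The degree is now < 3, so this is the remainder. Hence a · b ≡ 5·x^2 + 8·x + 1 in F_13[x]/(f).

Final answer: a · b ≡ 5·x^2 + 8·x + 1 (mod f(x))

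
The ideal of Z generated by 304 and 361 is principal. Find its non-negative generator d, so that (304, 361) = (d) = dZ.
(304, 361) = (19); d = 19

In the PID Z, (a, b) is generated by gcd(a, b). Compute gcd(361, 304) with the extended Euclidean algorithm, tracking rows (r, s, t) with s·361 + t·304 = r:
  row A: (361, 1, 0)   [1·361 + 0·304 = 361]
  row B: (304, 0, 1)   [0·361 + 1·304 = 304]
  361 = 1·304 + 57   → row C = row A − 1·row B = (57, 1, −1)   [check: 1·361 − 1·304 = 57]
  304 = 5·57 + 19   → row D = row B − 5·row C = (19, −5, 6)   [check: −5·361 + 6·304 = 19]
  57 = 3·19 + 0   → remainder 0, stop. gcd = 19 (last nonzero row D).
So gcd(304, 361) = 19, with Bézout identity −5·361 + 6·304 = 19. Containment (⊇): the Bézout identity exhibits 19 as an element of (304, 361), giving (19) ⊆ (304, 361). Containment (⊆): since 19 | 304 and 19 | 361 (304 = 19·16, 361 = 19·19), every Z-linear combination of 304 and 361 is divisible by 19, so (304, 361) ⊆ (19). Therefore (304, 361) = (19), d = 19.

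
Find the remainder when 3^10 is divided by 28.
Use repeated squaring. Binary(10) = 1010. Walk through the bits of the exponent 10 left-to-right: at each bit after the leading one, square the running value, then multiply by 3 if the bit is 1 (always reducing mod 28):
  bit 1 = 1 (leading): start with 3.
  bit 2 = 0: square 3^2 = 9 (mod 28).
  bit 3 = 1: square 9^2 = 81 ≡ 25; bit is 1, so multiply 25·3 = 75 ≡ 19 (mod 28).
  bit 4 = 0: square 19^2 = 361 ≡ 25 (mod 28).
Final value: 3^10 ≡ 25 (mod 28).

Final answer: 25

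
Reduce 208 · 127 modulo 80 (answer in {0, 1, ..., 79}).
Reduce the factors first: 208 ≡ 48, 127 ≡ 47 (mod 80), so 208 · 127 ≡ 48 · 47 (mod 80). 48 · 47 = 2256. Dividing by 80: 2256 = 28·80 + 16. So (208 · 127) mod 80 = 16.

Final answer: 16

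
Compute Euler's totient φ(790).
φ(790) = 312

φ is multiplicative, with φ(p^e) = p^e − p^(e−1). Factorise 790 = 2 · 5 · 79. Then
  φ(790) = (2 − 1) · (5 − 1) · (79 − 1) = 1 · 4 · 78 = 312.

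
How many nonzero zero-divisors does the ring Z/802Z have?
In Z/802Z each nonzero element is either a unit (gcd with 802 is 1) or a zero-divisor (gcd > 1). The number of units is φ(802): factorise 802 = 2 · 401, so φ(802) = (2 − 1) · (401 − 1) = 1 · 400 = 400. The nonzero elements number 802 − 1 = 801. Hence the nonzero zero-divisors number 801 − 400 = 401.

Final answer: Z/802Z has 401 nonzero zero-divisors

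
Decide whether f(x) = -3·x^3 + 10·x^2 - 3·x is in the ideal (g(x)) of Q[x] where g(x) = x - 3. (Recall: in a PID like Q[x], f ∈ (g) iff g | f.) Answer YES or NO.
YES

In Q[x] the ideal (g) consists of all multiples of g, so f ∈ (g) iff g | f, i.e. iff the remainder of f on division by g is 0. Divide f by g (g is monic, so eliminate the leading term of the running remainder at each step):
  leading term -3·x^3: subtract (-3·x^2)·g(x) = -3·x^3 + 9·x^2, leaving x^2 - 3·x
  leading term x^2: subtract (x)·g(x) = x^2 - 3·x, leaving 0
The remainder is 0, so f(x) = g(x) · h(x) with h(x) = -3·x^2 + x. Hence g | f, i.e. f ∈ (g).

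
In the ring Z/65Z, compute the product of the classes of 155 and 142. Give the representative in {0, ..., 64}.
40

Reduce the factors first: 155 ≡ 25, 142 ≡ 12 (mod 65), so 155 · 142 ≡ 25 · 12 (mod 65). 25 · 12 = 300. Dividing by 65: 300 = 4·65 + 40. So (155 · 142) mod 65 = 40.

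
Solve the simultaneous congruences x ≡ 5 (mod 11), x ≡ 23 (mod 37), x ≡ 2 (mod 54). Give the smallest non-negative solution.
The moduli 11, 37, 54 are pairwise coprime, so by the CRT there is a unique solution mod 11·37·54 = 21978.
Solve by successive substitution. Start with x ≡ 5 (mod 11).
  Combine with x ≡ 23 (mod 37): write x = 5 + 11·t and require 5 + 11·t ≡ 23 (mod 37), i.e. 11·t ≡ 23 − 5 ≡ 18 (mod 37). Since 11^(−1) ≡ 27 (mod 37), t ≡ 27·18 ≡ 5 (mod 37). So x ≡ 5 + 11·5 = 60 (mod 407).
  Combine with x ≡ 2 (mod 54): write x = 60 + 407·t and require 60 + 407·t ≡ 2 (mod 54), i.e. 407·t ≡ 2 − 60 ≡ 50 (mod 54). Since 407^(−1) ≡ 41 (mod 54) (407 ≡ 29 (mod 54)), t ≡ 41·50 ≡ 52 (mod 54). So x ≡ 60 + 407·52 = 21224 (mod 21978).
Unique solution in [0, 21978): x = 21224.

Final answer: x ≡ 21224 (mod 21978); the representative in [0, 21978) is 21224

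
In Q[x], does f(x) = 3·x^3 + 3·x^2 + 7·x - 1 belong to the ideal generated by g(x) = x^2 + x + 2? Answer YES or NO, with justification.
In Q[x] the ideal (g) consists of all multiples of g, so f ∈ (g) iff g | f, i.e. iff the remainder of f on division by g is 0. Divide f by g (g is monic, so eliminate the leading term of the running remainder at each step):
  leading term 3·x^3: subtract (3·x)·g(x) = 3·x^3 + 3·x^2 + 6·x, leaving x - 1
The remainder r(x) = x - 1 ≠ 0 (and deg r < deg g), so g ∤ f, i.e. f ∉ (g).

Final answer: NO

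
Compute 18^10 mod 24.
Use repeated squaring. Binary(10) = 1010. Walk through the bits of the exponent 10 left-to-right: at each bit after the leading one, square the running value, then multiply by 18 if the bit is 1 (always reducing mod 24):
  bit 1 = 1 (leading): start with 18.
  bit 2 = 0: square 18^2 = 324 ≡ 12 (mod 24).
  bit 3 = 1: square 12^2 = 144 ≡ 0; bit is 1, so multiply 0·18 = 0 (mod 24).
  bit 4 = 0: square 0^2 = 0 (mod 24).
Final value: 18^10 ≡ 0 (mod 24).

Final answer: 0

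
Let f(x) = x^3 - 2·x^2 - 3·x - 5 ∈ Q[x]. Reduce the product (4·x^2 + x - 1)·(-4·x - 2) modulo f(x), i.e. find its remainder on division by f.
a · b ≡ -44·x^2 - 46·x - 78 (mod f(x))

First multiply in Q[x] without reducing: a · b = -16·x^3 - 12·x^2 + 2·x + 2. Now divide by f(x) = x^3 - 2·x^2 - 3·x - 5, eliminating the leading term at each step:
  leading term -16·x^3: subtract (-16)·f(x) = -16·x^3 + 32·x^2 + 48·x + 80, leaving -44·x^2 - 46·x - 78
The degree is now < 3, so this is the remainder. Hence a · b ≡ -44·x^2 - 46·x - 78 in Q[x]/(f).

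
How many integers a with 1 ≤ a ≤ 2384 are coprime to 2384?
1184

The number of a ∈ {1, ..., 2384} with gcd(a, 2384) = 1 is by definition Euler's totient φ(2384). φ is multiplicative, with φ(p^e) = p^e − p^(e−1). Factorise 2384 = 2^4 · 149. Then
  φ(2384) = (2^4 − 2^3) · (149 − 1) = 8 · 148 = 1184.
So there are 1184 such integers.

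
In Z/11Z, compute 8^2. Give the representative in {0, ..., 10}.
9

Use repeated squaring. Binary(2) = 10. Walk through the bits of the exponent 2 left-to-right: at each bit after the leading one, square the running value, then multiply by 8 if the bit is 1 (always reducing mod 11):
  bit 1 = 1 (leading): start with 8.
  bit 2 = 0: square 8^2 = 64 ≡ 9 (mod 11).
Final value: 8^2 ≡ 9 (mod 11).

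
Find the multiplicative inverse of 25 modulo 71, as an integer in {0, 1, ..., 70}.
25^(−1) ≡ 54 (mod 71)

Apply the extended Euclidean algorithm to (71, 25), tracking rows (r, s, t) with s·71 + t·25 = r. Each division r_prev = q·r_cur + r_new produces the new row as (previous row) − q·(current row):
  row A: (71, 1, 0)   [1·71 + 0·25 = 71]
  row B: (25, 0, 1)   [0·71 + 1·25 = 25]
  71 = 2·25 + 21   → row C = row A − 2·row B = (21, 1, −2)   [check: 1·71 − 2·25 = 21]
  25 = 1·21 + 4   → row D = row B − 1·row C = (4, −1, 3)   [check: −1·71 + 3·25 = 4]
  21 = 5·4 + 1   → row E = row C − 5·row D = (1, 6, −17)   [check: 6·71 − 17·25 = 1]
  4 = 4·1 + 0   → remainder 0, stop. gcd = 1 (last nonzero row E).
The gcd is 1, so 25 is invertible mod 71. The last nonzero row gives 6·71 − 17·25 = 1, so t = −17. So 25^(−1) ≡ −17 ≡ 54 (mod 71). Verify: 25 · 54 = 1350 ≡ 1 (mod 71). ✓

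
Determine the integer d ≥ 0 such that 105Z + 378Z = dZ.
In the PID Z, (a, b) is generated by gcd(a, b). Compute gcd(378, 105) with the extended Euclidean algorithm, tracking rows (r, s, t) with s·378 + t·105 = r:
  row A: (378, 1, 0)   [1·378 + 0·105 = 378]
  row B: (105, 0, 1)   [0·378 + 1·105 = 105]
  378 = 3·105 + 63   → row C = row A − 3·row B = (63, 1, −3)   [check: 1·378 − 3·105 = 63]
  105 = 1·63 + 42   → row D = row B − 1·row C = (42, −1, 4)   [check: −1·378 + 4·105 = 42]
  63 = 1·42 + 21   → row E = row C − 1·row D = (21, 2, −7)   [check: 2·378 − 7·105 = 21]
  42 = 2·21 + 0   → remainder 0, stop. gcd = 21 (last nonzero row E).
So gcd(105, 378) = 21, with Bézout identity 2·378 − 7·105 = 21. Containment (⊇): the Bézout identity exhibits 21 as an element of (105, 378), giving (21) ⊆ (105, 378). Containment (⊆): since 21 | 105 and 21 | 378 (105 = 21·5, 378 = 21·18), every Z-linear combination of 105 and 378 is divisible by 21, so (105, 378) ⊆ (21). Therefore (105, 378) = (21), d = 21.

Final answer: (105, 378) = (21); d = 21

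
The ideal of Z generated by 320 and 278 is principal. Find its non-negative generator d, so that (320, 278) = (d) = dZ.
In the PID Z, (a, b) is generated by gcd(a, b). Compute gcd(320, 278) with the extended Euclidean algorithm, tracking rows (r, s, t) with s·320 + t·278 = r:
  row A: (320, 1, 0)   [1·320 + 0·278 = 320]
  row B: (278, 0, 1)   [0·320 + 1·278 = 278]
  320 = 1·278 + 42   → row C = row A − 1·row B = (42, 1, −1)   [check: 1·320 − 1·278 = 42]
  278 = 6·42 + 26   → row D = row B − 6·row C = (26, −6, 7)   [check: −6·320 + 7·278 = 26]
  42 = 1·26 + 16   → row E = row C − 1·row D = (16, 7, −8)   [check: 7·320 − 8·278 = 16]
  26 = 1·16 + 10   → row F = row D − 1·row E = (10, −13, 15)   [check: −13·320 + 15·278 = 10]
  16 = 1·10 + 6   → row G = row E − 1·row F = (6, 20, −23)   [check: 20·320 − 23·278 = 6]
  10 = 1·6 + 4   → row H = row F − 1·row G = (4, −33, 38)   [check: −33·320 + 38·278 = 4]
  6 = 1·4 + 2   → row I = row G − 1·row H = (2, 53, −61)   [check: 53·320 − 61·278 = 2]
  4 = 2·2 + 0   → remainder 0, stop. gcd = 2 (last nonzero row I).
So gcd(320, 278) = 2, with Bézout identity 53·320 − 61·278 = 2. Containment (⊇): the Bézout identity exhibits 2 as an element of (320, 278), giving (2) ⊆ (320, 278). Containment (⊆): since 2 | 320 and 2 | 278 (320 = 2·160, 278 = 2·139), every Z-linear combination of 320 and 278 is divisible by 2, so (320, 278) ⊆ (2). Therefore (320, 278) = (2), d = 2.

Final answer: (320, 278) = (2); d = 2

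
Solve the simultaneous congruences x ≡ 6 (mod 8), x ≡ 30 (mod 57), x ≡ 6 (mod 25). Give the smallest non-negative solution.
x ≡ 9606 (mod 11400); the representative in [0, 11400) is 9606

The moduli 8, 57, 25 are pairwise coprime, so by the CRT there is a unique solution mod 8·57·25 = 11400.
Solve by successive substitution. Start with x ≡ 6 (mod 8).
  Combine with x ≡ 30 (mod 57): write x = 6 + 8·t and require 6 + 8·t ≡ 30 (mod 57), i.e. 8·t ≡ 30 − 6 ≡ 24 (mod 57). Since 8^(−1) ≡ 50 (mod 57), t ≡ 50·24 ≡ 3 (mod 57). So x ≡ 6 + 8·3 = 30 (mod 456).
  Combine with x ≡ 6 (mod 25): write x = 30 + 456·t and require 30 + 456·t ≡ 6 (mod 25), i.e. 456·t ≡ 6 − 30 ≡ 1 (mod 25). Since 456^(−1) ≡ 21 (mod 25) (456 ≡ 6 (mod 25)), t ≡ 21·1 ≡ 21 (mod 25). So x ≡ 30 + 456·21 = 9606 (mod 11400).
Unique solution in [0, 11400): x = 9606.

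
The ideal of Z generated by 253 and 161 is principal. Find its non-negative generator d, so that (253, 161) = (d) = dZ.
(253, 161) = (23); d = 23

In the PID Z, (a, b) is generated by gcd(a, b). Compute gcd(253, 161) with the extended Euclidean algorithm, tracking rows (r, s, t) with s·253 + t·161 = r:
  row A: (253, 1, 0)   [1·253 + 0·161 = 253]
  row B: (161, 0, 1)   [0·253 + 1·161 = 161]
  253 = 1·161 + 92   → row C = row A − 1·row B = (92, 1, −1)   [check: 1·253 − 1·161 = 92]
  161 = 1·92 + 69   → row D = row B − 1·row C = (69, −1, 2)   [check: −1·253 + 2·161 = 69]
  92 = 1·69 + 23   → row E = row C − 1·row D = (23, 2, −3)   [check: 2·253 − 3·161 = 23]
  69 = 3·23 + 0   → remainder 0, stop. gcd = 23 (last nonzero row E).
So gcd(253, 161) = 23, with Bézout identity 2·253 − 3·161 = 23. Containment (⊇): the Bézout identity exhibits 23 as an element of (253, 161), giving (23) ⊆ (253, 161). Containment (⊆): since 23 | 253 and 23 | 161 (253 = 23·11, 161 = 23·7), every Z-linear combination of 253 and 161 is divisible by 23, so (253, 161) ⊆ (23). Therefore (253, 161) = (23), d = 23.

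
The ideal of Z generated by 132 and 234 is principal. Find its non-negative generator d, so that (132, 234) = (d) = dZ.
(132, 234) = (6); d = 6

In the PID Z, (a, b) is generated by gcd(a, b). Compute gcd(234, 132) with the extended Euclidean algorithm, tracking rows (r, s, t) with s·234 + t·132 = r:
  row A: (234, 1, 0)   [1·234 + 0·132 = 234]
  row B: (132, 0, 1)   [0·234 + 1·132 = 132]
  234 = 1·132 + 102   → row C = row A − 1·row B = (102, 1, −1)   [check: 1·234 − 1·132 = 102]
  132 = 1·102 + 30   → row D = row B − 1·row C = (30, −1, 2)   [check: −1·234 + 2·132 = 30]
  102 = 3·30 + 12   → row E = row C − 3·row D = (12, 4, −7)   [check: 4·234 − 7·132 = 12]
  30 = 2·12 + 6   → row F = row D − 2·row E = (6, −9, 16)   [check: −9·234 + 16·132 = 6]
  12 = 2·6 + 0   → remainder 0, stop. gcd = 6 (last nonzero row F).
So gcd(132, 234) = 6, with Bézout identity −9·234 + 16·132 = 6. Containment (⊇): the Bézout identity exhibits 6 as an element of (132, 234), giving (6) ⊆ (132, 234). Containment (⊆): since 6 | 132 and 6 | 234 (132 = 6·22, 234 = 6·39), every Z-linear combination of 132 and 234 is divisible by 6, so (132, 234) ⊆ (6). Therefore (132, 234) = (6), d = 6.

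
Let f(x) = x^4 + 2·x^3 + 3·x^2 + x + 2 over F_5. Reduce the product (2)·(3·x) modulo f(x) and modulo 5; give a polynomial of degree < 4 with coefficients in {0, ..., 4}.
Multiply as integer polynomials: a · b = 6·x. Reducing coefficients mod 5: a · b ≡ x. This already has degree < 4, so no reduction by f is needed. Hence a · b ≡ x in F_5[x]/(f).

Final answer: a · b ≡ x (mod f(x))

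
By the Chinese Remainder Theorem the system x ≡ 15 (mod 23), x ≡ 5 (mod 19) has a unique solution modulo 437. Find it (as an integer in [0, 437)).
The moduli 23, 19 are pairwise coprime, so by the CRT there is a unique solution mod 23·19 = 437.
Solve by successive substitution. Start with x ≡ 15 (mod 23).
  Combine with x ≡ 5 (mod 19): write x = 15 + 23·t and require 15 + 23·t ≡ 5 (mod 19), i.e. 23·t ≡ 5 − 15 ≡ 9 (mod 19). Since 23^(−1) ≡ 5 (mod 19) (23 ≡ 4 (mod 19)), t ≡ 5·9 ≡ 7 (mod 19). So x ≡ 15 + 23·7 = 176 (mod 437).
Unique solution in [0, 437): x = 176.

Final answer: x ≡ 176 (mod 437); the representative in [0, 437) is 176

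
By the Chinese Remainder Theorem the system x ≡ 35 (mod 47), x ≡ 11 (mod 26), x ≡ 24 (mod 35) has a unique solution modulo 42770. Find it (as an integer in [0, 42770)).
The moduli 47, 26, 35 are pairwise coprime, so by the CRT there is a unique solution mod 47·26·35 = 42770.
Solve by successive substitution. Start with x ≡ 35 (mod 47).
  Combine with x ≡ 11 (mod 26): write x = 35 + 47·t and require 35 + 47·t ≡ 11 (mod 26), i.e. 47·t ≡ 11 − 35 ≡ 2 (mod 26). Since 47^(−1) ≡ 5 (mod 26) (47 ≡ 21 (mod 26)), t ≡ 5·2 ≡ 10 (mod 26). So x ≡ 35 + 47·10 = 505 (mod 1222).
  Combine with x ≡ 24 (mod 35): write x = 505 + 1222·t and require 505 + 1222·t ≡ 24 (mod 35), i.e. 1222·t ≡ 24 − 505 ≡ 9 (mod 35). Since 1222^(−1) ≡ 23 (mod 35) (1222 ≡ 32 (mod 35)), t ≡ 23·9 ≡ 32 (mod 35). So x ≡ 505 + 1222·32 = 39609 (mod 42770).
Unique solution in [0, 42770): x = 39609.

Final answer: x ≡ 39609 (mod 42770); the representative in [0, 42770) is 39609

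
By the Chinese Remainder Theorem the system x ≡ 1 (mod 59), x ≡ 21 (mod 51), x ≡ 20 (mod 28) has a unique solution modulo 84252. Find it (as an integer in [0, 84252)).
The moduli 59, 51, 28 are pairwise coprime, so by the CRT there is a unique solution mod 59·51·28 = 84252.
Solve by successive substitution. Start with x ≡ 1 (mod 59).
  Combine with x ≡ 21 (mod 51): write x = 1 + 59·t and require 1 + 59·t ≡ 21 (mod 51), i.e. 59·t ≡ 21 − 1 ≡ 20 (mod 51). Since 59^(−1) ≡ 32 (mod 51) (59 ≡ 8 (mod 51)), t ≡ 32·20 ≡ 28 (mod 51). So x ≡ 1 + 59·28 = 1653 (mod 3009).
  Combine with x ≡ 20 (mod 28): write x = 1653 + 3009·t and require 1653 + 3009·t ≡ 20 (mod 28), i.e. 3009·t ≡ 20 − 1653 ≡ 19 (mod 28). Since 3009^(−1) ≡ 13 (mod 28) (3009 ≡ 13 (mod 28)), t ≡ 13·19 ≡ 23 (mod 28). So x ≡ 1653 + 3009·23 = 70860 (mod 84252).
Unique solution in [0, 84252): x = 70860.

Final answer: x ≡ 70860 (mod 84252); the representative in [0, 84252) is 70860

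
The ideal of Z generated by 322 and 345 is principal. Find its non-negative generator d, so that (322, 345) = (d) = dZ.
In the PID Z, (a, b) is generated by gcd(a, b). Compute gcd(345, 322) with the extended Euclidean algorithm, tracking rows (r, s, t) with s·345 + t·322 = r:
  row A: (345, 1, 0)   [1·345 + 0·322 = 345]
  row B: (322, 0, 1)   [0·345 + 1·322 = 322]
  345 = 1·322 + 23   → row C = row A − 1·row B = (23, 1, −1)   [check: 1·345 − 1·322 = 23]
  322 = 14·23 + 0   → remainder 0, stop. gcd = 23 (last nonzero row C).
So gcd(322, 345) = 23, with Bézout identity 1·345 − 1·322 = 23. Containment (⊇): the Bézout identity exhibits 23 as an element of (322, 345), giving (23) ⊆ (322, 345). Containment (⊆): since 23 | 322 and 23 | 345 (322 = 23·14, 345 = 23·15), every Z-linear combination of 322 and 345 is divisible by 23, so (322, 345) ⊆ (23). Therefore (322, 345) = (23), d = 23.

Final answer: (322, 345) = (23); d = 23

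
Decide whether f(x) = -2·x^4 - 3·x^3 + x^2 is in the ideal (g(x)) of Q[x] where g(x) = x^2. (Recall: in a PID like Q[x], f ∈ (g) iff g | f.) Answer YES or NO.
YES

In Q[x] the ideal (g) consists of all multiples of g, so f ∈ (g) iff g | f, i.e. iff the remainder of f on division by g is 0. Divide f by g (g is monic, so eliminate the leading term of the running remainder at each step):
  leading term -2·x^4: subtract (-2·x^2)·g(x) = -2·x^4, leaving -3·x^3 + x^2
  leading term -3·x^3: subtract (-3·x)·g(x) = -3·x^3, leaving x^2
  leading term x^2: subtract (1)·g(x) = x^2, leaving 0
The remainder is 0, so f(x) = g(x) · h(x) with h(x) = -2·x^2 - 3·x + 1. Hence g | f, i.e. f ∈ (g).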